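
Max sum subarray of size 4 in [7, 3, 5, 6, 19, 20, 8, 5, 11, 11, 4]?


[0:4]: 21
[1:5]: 33
[2:6]: 50
[3:7]: 53
[4:8]: 52
[5:9]: 44
[6:10]: 35
[7:11]: 31

Max: 53 at [3:7]


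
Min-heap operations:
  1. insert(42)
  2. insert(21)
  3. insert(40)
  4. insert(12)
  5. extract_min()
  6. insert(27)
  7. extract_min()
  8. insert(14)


insert(42) -> [42]
insert(21) -> [21, 42]
insert(40) -> [21, 42, 40]
insert(12) -> [12, 21, 40, 42]
extract_min()->12, [21, 42, 40]
insert(27) -> [21, 27, 40, 42]
extract_min()->21, [27, 42, 40]
insert(14) -> [14, 27, 40, 42]

Final heap: [14, 27, 40, 42]


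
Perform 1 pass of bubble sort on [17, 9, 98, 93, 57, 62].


Initial: [17, 9, 98, 93, 57, 62]
Pass 1: [9, 17, 93, 57, 62, 98] (4 swaps)

After 1 pass: [9, 17, 93, 57, 62, 98]


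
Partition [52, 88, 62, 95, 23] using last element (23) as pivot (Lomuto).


Pivot: 23
Place pivot at 0: [23, 88, 62, 95, 52]

Partitioned: [23, 88, 62, 95, 52]


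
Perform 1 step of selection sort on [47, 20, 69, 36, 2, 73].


Initial: [47, 20, 69, 36, 2, 73]
Step 1: min=2 at 4
  Swap: [2, 20, 69, 36, 47, 73]

After 1 step: [2, 20, 69, 36, 47, 73]


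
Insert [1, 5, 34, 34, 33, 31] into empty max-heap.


Insert 1: [1]
Insert 5: [5, 1]
Insert 34: [34, 1, 5]
Insert 34: [34, 34, 5, 1]
Insert 33: [34, 34, 5, 1, 33]
Insert 31: [34, 34, 31, 1, 33, 5]

Final heap: [34, 34, 31, 1, 33, 5]


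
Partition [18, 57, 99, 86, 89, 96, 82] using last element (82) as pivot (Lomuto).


Pivot: 82
  18 <= 82: advance i (no swap)
  57 <= 82: advance i (no swap)
Place pivot at 2: [18, 57, 82, 86, 89, 96, 99]

Partitioned: [18, 57, 82, 86, 89, 96, 99]


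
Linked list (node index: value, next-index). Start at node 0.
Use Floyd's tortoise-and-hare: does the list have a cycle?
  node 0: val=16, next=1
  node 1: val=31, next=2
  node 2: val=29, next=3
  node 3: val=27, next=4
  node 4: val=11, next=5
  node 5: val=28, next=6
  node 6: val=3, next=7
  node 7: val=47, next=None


Floyd's tortoise (slow, +1) and hare (fast, +2):
  init: slow=0, fast=0
  step 1: slow=1, fast=2
  step 2: slow=2, fast=4
  step 3: slow=3, fast=6
  step 4: fast 6->7->None, no cycle

Cycle: no


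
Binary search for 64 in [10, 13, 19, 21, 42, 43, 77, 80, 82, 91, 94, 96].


Step 1: lo=0, hi=11, mid=5, val=43
Step 2: lo=6, hi=11, mid=8, val=82
Step 3: lo=6, hi=7, mid=6, val=77

Not found


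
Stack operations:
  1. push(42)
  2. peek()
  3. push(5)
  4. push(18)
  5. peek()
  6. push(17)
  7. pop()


push(42) -> [42]
peek()->42
push(5) -> [42, 5]
push(18) -> [42, 5, 18]
peek()->18
push(17) -> [42, 5, 18, 17]
pop()->17, [42, 5, 18]

Final stack: [42, 5, 18]


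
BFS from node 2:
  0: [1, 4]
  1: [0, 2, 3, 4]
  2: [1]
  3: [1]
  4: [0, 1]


Visit 2, enqueue [1]
Visit 1, enqueue [0, 3, 4]
Visit 0, enqueue []
Visit 3, enqueue []
Visit 4, enqueue []

BFS order: [2, 1, 0, 3, 4]


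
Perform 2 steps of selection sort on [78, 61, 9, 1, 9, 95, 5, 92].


Initial: [78, 61, 9, 1, 9, 95, 5, 92]
Step 1: min=1 at 3
  Swap: [1, 61, 9, 78, 9, 95, 5, 92]
Step 2: min=5 at 6
  Swap: [1, 5, 9, 78, 9, 95, 61, 92]

After 2 steps: [1, 5, 9, 78, 9, 95, 61, 92]


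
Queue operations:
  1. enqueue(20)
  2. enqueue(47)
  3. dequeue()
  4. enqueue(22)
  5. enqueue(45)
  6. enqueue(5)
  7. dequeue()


enqueue(20) -> [20]
enqueue(47) -> [20, 47]
dequeue()->20, [47]
enqueue(22) -> [47, 22]
enqueue(45) -> [47, 22, 45]
enqueue(5) -> [47, 22, 45, 5]
dequeue()->47, [22, 45, 5]

Final queue: [22, 45, 5]


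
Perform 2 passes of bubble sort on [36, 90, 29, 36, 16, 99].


Initial: [36, 90, 29, 36, 16, 99]
Pass 1: [36, 29, 36, 16, 90, 99] (3 swaps)
Pass 2: [29, 36, 16, 36, 90, 99] (2 swaps)

After 2 passes: [29, 36, 16, 36, 90, 99]


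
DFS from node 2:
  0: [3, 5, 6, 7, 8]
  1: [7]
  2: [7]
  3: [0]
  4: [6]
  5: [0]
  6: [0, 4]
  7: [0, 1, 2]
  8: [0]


Visit 2, push [7]
Visit 7, push [1, 0]
Visit 0, push [8, 6, 5, 3]
Visit 3, push []
Visit 5, push []
Visit 6, push [4]
Visit 4, push []
Visit 8, push []
Visit 1, push []

DFS order: [2, 7, 0, 3, 5, 6, 4, 8, 1]


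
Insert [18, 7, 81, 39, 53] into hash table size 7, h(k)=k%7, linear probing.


Insert 18: h=4 -> slot 4
Insert 7: h=0 -> slot 0
Insert 81: h=4, 1 probes -> slot 5
Insert 39: h=4, 2 probes -> slot 6
Insert 53: h=4, 4 probes -> slot 1

Table: [7, 53, None, None, 18, 81, 39]


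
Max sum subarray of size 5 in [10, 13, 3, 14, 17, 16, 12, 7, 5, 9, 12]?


[0:5]: 57
[1:6]: 63
[2:7]: 62
[3:8]: 66
[4:9]: 57
[5:10]: 49
[6:11]: 45

Max: 66 at [3:8]


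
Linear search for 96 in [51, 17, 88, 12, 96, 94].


i=0: 51!=96
i=1: 17!=96
i=2: 88!=96
i=3: 12!=96
i=4: 96==96 found!

Found at 4, 5 comps


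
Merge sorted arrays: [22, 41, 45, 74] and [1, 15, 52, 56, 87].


Take 1 from B
Take 15 from B
Take 22 from A
Take 41 from A
Take 45 from A
Take 52 from B
Take 56 from B
Take 74 from A

Merged: [1, 15, 22, 41, 45, 52, 56, 74, 87]


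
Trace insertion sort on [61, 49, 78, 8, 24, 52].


Initial: [61, 49, 78, 8, 24, 52]
Insert 49: [49, 61, 78, 8, 24, 52]
Insert 78: [49, 61, 78, 8, 24, 52]
Insert 8: [8, 49, 61, 78, 24, 52]
Insert 24: [8, 24, 49, 61, 78, 52]
Insert 52: [8, 24, 49, 52, 61, 78]

Sorted: [8, 24, 49, 52, 61, 78]


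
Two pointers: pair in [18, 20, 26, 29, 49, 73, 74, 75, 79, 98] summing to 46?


lo=0(18)+hi=9(98)=116
lo=0(18)+hi=8(79)=97
lo=0(18)+hi=7(75)=93
lo=0(18)+hi=6(74)=92
lo=0(18)+hi=5(73)=91
lo=0(18)+hi=4(49)=67
lo=0(18)+hi=3(29)=47
lo=0(18)+hi=2(26)=44
lo=1(20)+hi=2(26)=46

Yes: 20+26=46


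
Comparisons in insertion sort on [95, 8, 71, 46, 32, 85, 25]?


Algorithm: insertion sort
Input: [95, 8, 71, 46, 32, 85, 25]
Sorted: [8, 25, 32, 46, 71, 85, 95]

18


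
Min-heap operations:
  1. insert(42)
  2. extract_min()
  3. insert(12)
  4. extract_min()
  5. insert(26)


insert(42) -> [42]
extract_min()->42, []
insert(12) -> [12]
extract_min()->12, []
insert(26) -> [26]

Final heap: [26]


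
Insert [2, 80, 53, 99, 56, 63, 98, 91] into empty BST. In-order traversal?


Insert 2: root
Insert 80: R from 2
Insert 53: R from 2 -> L from 80
Insert 99: R from 2 -> R from 80
Insert 56: R from 2 -> L from 80 -> R from 53
Insert 63: R from 2 -> L from 80 -> R from 53 -> R from 56
Insert 98: R from 2 -> R from 80 -> L from 99
Insert 91: R from 2 -> R from 80 -> L from 99 -> L from 98

In-order: [2, 53, 56, 63, 80, 91, 98, 99]


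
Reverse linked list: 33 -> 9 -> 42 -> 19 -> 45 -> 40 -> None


Step 1: curr=33, set curr.next=prev(None) | reversed so far: 33
Step 2: curr=9, set curr.next=prev(33) | reversed so far: 9 -> 33
Step 3: curr=42, set curr.next=prev(9) | reversed so far: 42 -> 9 -> 33
Step 4: curr=19, set curr.next=prev(42) | reversed so far: 19 -> 42 -> 9 -> 33
Step 5: curr=45, set curr.next=prev(19) | reversed so far: 45 -> 19 -> 42 -> 9 -> 33
Step 6: curr=40, set curr.next=prev(45) | reversed so far: 40 -> 45 -> 19 -> 42 -> 9 -> 33

40 -> 45 -> 19 -> 42 -> 9 -> 33 -> None


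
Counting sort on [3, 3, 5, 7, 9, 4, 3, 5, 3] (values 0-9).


Input: [3, 3, 5, 7, 9, 4, 3, 5, 3]
Counts: [0, 0, 0, 4, 1, 2, 0, 1, 0, 1]

Sorted: [3, 3, 3, 3, 4, 5, 5, 7, 9]


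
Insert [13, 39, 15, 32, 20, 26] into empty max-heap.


Insert 13: [13]
Insert 39: [39, 13]
Insert 15: [39, 13, 15]
Insert 32: [39, 32, 15, 13]
Insert 20: [39, 32, 15, 13, 20]
Insert 26: [39, 32, 26, 13, 20, 15]

Final heap: [39, 32, 26, 13, 20, 15]


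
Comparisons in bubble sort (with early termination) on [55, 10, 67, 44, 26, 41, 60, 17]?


Algorithm: bubble sort (with early termination)
Input: [55, 10, 67, 44, 26, 41, 60, 17]
Sorted: [10, 17, 26, 41, 44, 55, 60, 67]

28


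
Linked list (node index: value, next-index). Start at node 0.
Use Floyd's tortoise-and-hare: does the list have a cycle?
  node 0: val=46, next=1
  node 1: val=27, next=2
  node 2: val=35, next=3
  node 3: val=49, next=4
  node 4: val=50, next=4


Floyd's tortoise (slow, +1) and hare (fast, +2):
  init: slow=0, fast=0
  step 1: slow=1, fast=2
  step 2: slow=2, fast=4
  step 3: slow=3, fast=4
  step 4: slow=4, fast=4
  slow == fast at node 4: cycle detected

Cycle: yes


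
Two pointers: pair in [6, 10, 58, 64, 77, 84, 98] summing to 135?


lo=0(6)+hi=6(98)=104
lo=1(10)+hi=6(98)=108
lo=2(58)+hi=6(98)=156
lo=2(58)+hi=5(84)=142
lo=2(58)+hi=4(77)=135

Yes: 58+77=135


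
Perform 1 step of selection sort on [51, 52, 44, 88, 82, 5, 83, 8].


Initial: [51, 52, 44, 88, 82, 5, 83, 8]
Step 1: min=5 at 5
  Swap: [5, 52, 44, 88, 82, 51, 83, 8]

After 1 step: [5, 52, 44, 88, 82, 51, 83, 8]


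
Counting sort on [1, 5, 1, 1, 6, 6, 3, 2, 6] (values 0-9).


Input: [1, 5, 1, 1, 6, 6, 3, 2, 6]
Counts: [0, 3, 1, 1, 0, 1, 3, 0, 0, 0]

Sorted: [1, 1, 1, 2, 3, 5, 6, 6, 6]


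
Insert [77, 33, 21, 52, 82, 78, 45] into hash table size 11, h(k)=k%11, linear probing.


Insert 77: h=0 -> slot 0
Insert 33: h=0, 1 probes -> slot 1
Insert 21: h=10 -> slot 10
Insert 52: h=8 -> slot 8
Insert 82: h=5 -> slot 5
Insert 78: h=1, 1 probes -> slot 2
Insert 45: h=1, 2 probes -> slot 3

Table: [77, 33, 78, 45, None, 82, None, None, 52, None, 21]


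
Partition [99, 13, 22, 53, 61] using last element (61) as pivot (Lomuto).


Pivot: 61
  13 <= 61: swap -> [13, 99, 22, 53, 61]
  22 <= 61: swap -> [13, 22, 99, 53, 61]
  53 <= 61: swap -> [13, 22, 53, 99, 61]
Place pivot at 3: [13, 22, 53, 61, 99]

Partitioned: [13, 22, 53, 61, 99]


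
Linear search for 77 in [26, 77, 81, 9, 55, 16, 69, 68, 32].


i=0: 26!=77
i=1: 77==77 found!

Found at 1, 2 comps


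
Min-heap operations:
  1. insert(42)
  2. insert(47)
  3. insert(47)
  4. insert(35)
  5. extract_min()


insert(42) -> [42]
insert(47) -> [42, 47]
insert(47) -> [42, 47, 47]
insert(35) -> [35, 42, 47, 47]
extract_min()->35, [42, 47, 47]

Final heap: [42, 47, 47]


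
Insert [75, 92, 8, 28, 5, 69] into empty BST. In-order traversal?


Insert 75: root
Insert 92: R from 75
Insert 8: L from 75
Insert 28: L from 75 -> R from 8
Insert 5: L from 75 -> L from 8
Insert 69: L from 75 -> R from 8 -> R from 28

In-order: [5, 8, 28, 69, 75, 92]


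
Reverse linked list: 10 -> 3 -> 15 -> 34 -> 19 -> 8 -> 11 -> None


Step 1: curr=10, set curr.next=prev(None) | reversed so far: 10
Step 2: curr=3, set curr.next=prev(10) | reversed so far: 3 -> 10
Step 3: curr=15, set curr.next=prev(3) | reversed so far: 15 -> 3 -> 10
Step 4: curr=34, set curr.next=prev(15) | reversed so far: 34 -> 15 -> 3 -> 10
Step 5: curr=19, set curr.next=prev(34) | reversed so far: 19 -> 34 -> 15 -> 3 -> 10
Step 6: curr=8, set curr.next=prev(19) | reversed so far: 8 -> 19 -> 34 -> 15 -> 3 -> 10
Step 7: curr=11, set curr.next=prev(8) | reversed so far: 11 -> 8 -> 19 -> 34 -> 15 -> 3 -> 10

11 -> 8 -> 19 -> 34 -> 15 -> 3 -> 10 -> None


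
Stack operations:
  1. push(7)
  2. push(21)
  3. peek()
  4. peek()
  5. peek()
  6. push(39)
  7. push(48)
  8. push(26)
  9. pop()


push(7) -> [7]
push(21) -> [7, 21]
peek()->21
peek()->21
peek()->21
push(39) -> [7, 21, 39]
push(48) -> [7, 21, 39, 48]
push(26) -> [7, 21, 39, 48, 26]
pop()->26, [7, 21, 39, 48]

Final stack: [7, 21, 39, 48]


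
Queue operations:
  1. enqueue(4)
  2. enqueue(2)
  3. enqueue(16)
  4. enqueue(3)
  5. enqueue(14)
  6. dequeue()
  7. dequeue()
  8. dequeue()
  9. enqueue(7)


enqueue(4) -> [4]
enqueue(2) -> [4, 2]
enqueue(16) -> [4, 2, 16]
enqueue(3) -> [4, 2, 16, 3]
enqueue(14) -> [4, 2, 16, 3, 14]
dequeue()->4, [2, 16, 3, 14]
dequeue()->2, [16, 3, 14]
dequeue()->16, [3, 14]
enqueue(7) -> [3, 14, 7]

Final queue: [3, 14, 7]


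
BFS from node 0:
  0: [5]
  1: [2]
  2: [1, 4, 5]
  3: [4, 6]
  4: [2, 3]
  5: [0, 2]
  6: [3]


Visit 0, enqueue [5]
Visit 5, enqueue [2]
Visit 2, enqueue [1, 4]
Visit 1, enqueue []
Visit 4, enqueue [3]
Visit 3, enqueue [6]
Visit 6, enqueue []

BFS order: [0, 5, 2, 1, 4, 3, 6]


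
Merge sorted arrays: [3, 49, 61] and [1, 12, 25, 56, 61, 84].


Take 1 from B
Take 3 from A
Take 12 from B
Take 25 from B
Take 49 from A
Take 56 from B
Take 61 from A

Merged: [1, 3, 12, 25, 49, 56, 61, 61, 84]


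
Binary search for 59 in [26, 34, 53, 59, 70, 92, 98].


Step 1: lo=0, hi=6, mid=3, val=59

Found at index 3


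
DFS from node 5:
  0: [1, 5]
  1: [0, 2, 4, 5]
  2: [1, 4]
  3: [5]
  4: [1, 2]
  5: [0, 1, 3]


Visit 5, push [3, 1, 0]
Visit 0, push [1]
Visit 1, push [4, 2]
Visit 2, push [4]
Visit 4, push []
Visit 3, push []

DFS order: [5, 0, 1, 2, 4, 3]


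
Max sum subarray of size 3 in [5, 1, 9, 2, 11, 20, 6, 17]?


[0:3]: 15
[1:4]: 12
[2:5]: 22
[3:6]: 33
[4:7]: 37
[5:8]: 43

Max: 43 at [5:8]


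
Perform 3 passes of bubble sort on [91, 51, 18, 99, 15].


Initial: [91, 51, 18, 99, 15]
Pass 1: [51, 18, 91, 15, 99] (3 swaps)
Pass 2: [18, 51, 15, 91, 99] (2 swaps)
Pass 3: [18, 15, 51, 91, 99] (1 swaps)

After 3 passes: [18, 15, 51, 91, 99]


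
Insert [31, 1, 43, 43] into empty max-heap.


Insert 31: [31]
Insert 1: [31, 1]
Insert 43: [43, 1, 31]
Insert 43: [43, 43, 31, 1]

Final heap: [43, 43, 31, 1]


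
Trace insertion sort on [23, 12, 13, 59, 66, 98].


Initial: [23, 12, 13, 59, 66, 98]
Insert 12: [12, 23, 13, 59, 66, 98]
Insert 13: [12, 13, 23, 59, 66, 98]
Insert 59: [12, 13, 23, 59, 66, 98]
Insert 66: [12, 13, 23, 59, 66, 98]
Insert 98: [12, 13, 23, 59, 66, 98]

Sorted: [12, 13, 23, 59, 66, 98]


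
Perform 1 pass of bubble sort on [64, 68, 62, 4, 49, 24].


Initial: [64, 68, 62, 4, 49, 24]
Pass 1: [64, 62, 4, 49, 24, 68] (4 swaps)

After 1 pass: [64, 62, 4, 49, 24, 68]


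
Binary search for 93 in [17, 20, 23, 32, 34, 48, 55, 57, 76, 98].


Step 1: lo=0, hi=9, mid=4, val=34
Step 2: lo=5, hi=9, mid=7, val=57
Step 3: lo=8, hi=9, mid=8, val=76
Step 4: lo=9, hi=9, mid=9, val=98

Not found


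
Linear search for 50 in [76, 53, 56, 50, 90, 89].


i=0: 76!=50
i=1: 53!=50
i=2: 56!=50
i=3: 50==50 found!

Found at 3, 4 comps


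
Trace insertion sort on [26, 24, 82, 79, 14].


Initial: [26, 24, 82, 79, 14]
Insert 24: [24, 26, 82, 79, 14]
Insert 82: [24, 26, 82, 79, 14]
Insert 79: [24, 26, 79, 82, 14]
Insert 14: [14, 24, 26, 79, 82]

Sorted: [14, 24, 26, 79, 82]


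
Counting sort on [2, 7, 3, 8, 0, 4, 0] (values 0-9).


Input: [2, 7, 3, 8, 0, 4, 0]
Counts: [2, 0, 1, 1, 1, 0, 0, 1, 1, 0]

Sorted: [0, 0, 2, 3, 4, 7, 8]


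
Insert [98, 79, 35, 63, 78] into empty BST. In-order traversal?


Insert 98: root
Insert 79: L from 98
Insert 35: L from 98 -> L from 79
Insert 63: L from 98 -> L from 79 -> R from 35
Insert 78: L from 98 -> L from 79 -> R from 35 -> R from 63

In-order: [35, 63, 78, 79, 98]


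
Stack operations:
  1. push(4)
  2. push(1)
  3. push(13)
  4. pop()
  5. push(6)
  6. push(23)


push(4) -> [4]
push(1) -> [4, 1]
push(13) -> [4, 1, 13]
pop()->13, [4, 1]
push(6) -> [4, 1, 6]
push(23) -> [4, 1, 6, 23]

Final stack: [4, 1, 6, 23]


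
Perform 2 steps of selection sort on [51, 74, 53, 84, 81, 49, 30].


Initial: [51, 74, 53, 84, 81, 49, 30]
Step 1: min=30 at 6
  Swap: [30, 74, 53, 84, 81, 49, 51]
Step 2: min=49 at 5
  Swap: [30, 49, 53, 84, 81, 74, 51]

After 2 steps: [30, 49, 53, 84, 81, 74, 51]


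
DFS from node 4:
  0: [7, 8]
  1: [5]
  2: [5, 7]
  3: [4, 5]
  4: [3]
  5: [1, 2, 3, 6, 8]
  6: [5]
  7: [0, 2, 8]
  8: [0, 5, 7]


Visit 4, push [3]
Visit 3, push [5]
Visit 5, push [8, 6, 2, 1]
Visit 1, push []
Visit 2, push [7]
Visit 7, push [8, 0]
Visit 0, push [8]
Visit 8, push []
Visit 6, push []

DFS order: [4, 3, 5, 1, 2, 7, 0, 8, 6]


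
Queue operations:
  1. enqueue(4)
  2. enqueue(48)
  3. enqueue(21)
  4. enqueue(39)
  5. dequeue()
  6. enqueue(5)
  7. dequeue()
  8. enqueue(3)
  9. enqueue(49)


enqueue(4) -> [4]
enqueue(48) -> [4, 48]
enqueue(21) -> [4, 48, 21]
enqueue(39) -> [4, 48, 21, 39]
dequeue()->4, [48, 21, 39]
enqueue(5) -> [48, 21, 39, 5]
dequeue()->48, [21, 39, 5]
enqueue(3) -> [21, 39, 5, 3]
enqueue(49) -> [21, 39, 5, 3, 49]

Final queue: [21, 39, 5, 3, 49]


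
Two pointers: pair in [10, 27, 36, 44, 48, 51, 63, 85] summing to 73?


lo=0(10)+hi=7(85)=95
lo=0(10)+hi=6(63)=73

Yes: 10+63=73


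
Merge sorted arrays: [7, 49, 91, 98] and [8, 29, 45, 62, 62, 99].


Take 7 from A
Take 8 from B
Take 29 from B
Take 45 from B
Take 49 from A
Take 62 from B
Take 62 from B
Take 91 from A
Take 98 from A

Merged: [7, 8, 29, 45, 49, 62, 62, 91, 98, 99]


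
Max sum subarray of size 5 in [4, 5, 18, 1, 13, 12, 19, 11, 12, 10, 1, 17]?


[0:5]: 41
[1:6]: 49
[2:7]: 63
[3:8]: 56
[4:9]: 67
[5:10]: 64
[6:11]: 53
[7:12]: 51

Max: 67 at [4:9]


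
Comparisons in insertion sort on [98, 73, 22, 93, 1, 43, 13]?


Algorithm: insertion sort
Input: [98, 73, 22, 93, 1, 43, 13]
Sorted: [1, 13, 22, 43, 73, 93, 98]

19


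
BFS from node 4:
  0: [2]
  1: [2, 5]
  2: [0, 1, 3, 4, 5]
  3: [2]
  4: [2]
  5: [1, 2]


Visit 4, enqueue [2]
Visit 2, enqueue [0, 1, 3, 5]
Visit 0, enqueue []
Visit 1, enqueue []
Visit 3, enqueue []
Visit 5, enqueue []

BFS order: [4, 2, 0, 1, 3, 5]


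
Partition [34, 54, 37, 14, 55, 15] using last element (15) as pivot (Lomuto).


Pivot: 15
  14 <= 15: swap -> [14, 54, 37, 34, 55, 15]
Place pivot at 1: [14, 15, 37, 34, 55, 54]

Partitioned: [14, 15, 37, 34, 55, 54]


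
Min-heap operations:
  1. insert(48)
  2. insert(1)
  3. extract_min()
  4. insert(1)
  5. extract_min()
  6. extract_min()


insert(48) -> [48]
insert(1) -> [1, 48]
extract_min()->1, [48]
insert(1) -> [1, 48]
extract_min()->1, [48]
extract_min()->48, []

Final heap: []


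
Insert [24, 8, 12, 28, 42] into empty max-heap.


Insert 24: [24]
Insert 8: [24, 8]
Insert 12: [24, 8, 12]
Insert 28: [28, 24, 12, 8]
Insert 42: [42, 28, 12, 8, 24]

Final heap: [42, 28, 12, 8, 24]


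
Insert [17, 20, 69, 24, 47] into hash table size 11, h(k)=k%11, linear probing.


Insert 17: h=6 -> slot 6
Insert 20: h=9 -> slot 9
Insert 69: h=3 -> slot 3
Insert 24: h=2 -> slot 2
Insert 47: h=3, 1 probes -> slot 4

Table: [None, None, 24, 69, 47, None, 17, None, None, 20, None]


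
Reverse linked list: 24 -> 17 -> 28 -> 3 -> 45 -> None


Step 1: curr=24, set curr.next=prev(None) | reversed so far: 24
Step 2: curr=17, set curr.next=prev(24) | reversed so far: 17 -> 24
Step 3: curr=28, set curr.next=prev(17) | reversed so far: 28 -> 17 -> 24
Step 4: curr=3, set curr.next=prev(28) | reversed so far: 3 -> 28 -> 17 -> 24
Step 5: curr=45, set curr.next=prev(3) | reversed so far: 45 -> 3 -> 28 -> 17 -> 24

45 -> 3 -> 28 -> 17 -> 24 -> None


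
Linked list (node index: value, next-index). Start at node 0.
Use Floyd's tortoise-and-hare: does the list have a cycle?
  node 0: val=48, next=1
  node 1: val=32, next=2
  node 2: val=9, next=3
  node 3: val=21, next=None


Floyd's tortoise (slow, +1) and hare (fast, +2):
  init: slow=0, fast=0
  step 1: slow=1, fast=2
  step 2: fast 2->3->None, no cycle

Cycle: no


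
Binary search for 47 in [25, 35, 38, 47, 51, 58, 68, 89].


Step 1: lo=0, hi=7, mid=3, val=47

Found at index 3


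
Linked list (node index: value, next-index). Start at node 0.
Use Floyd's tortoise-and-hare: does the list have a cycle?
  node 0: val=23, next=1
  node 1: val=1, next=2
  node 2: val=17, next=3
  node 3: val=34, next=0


Floyd's tortoise (slow, +1) and hare (fast, +2):
  init: slow=0, fast=0
  step 1: slow=1, fast=2
  step 2: slow=2, fast=0
  step 3: slow=3, fast=2
  step 4: slow=0, fast=0
  slow == fast at node 0: cycle detected

Cycle: yes


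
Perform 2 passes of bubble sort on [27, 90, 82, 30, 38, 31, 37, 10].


Initial: [27, 90, 82, 30, 38, 31, 37, 10]
Pass 1: [27, 82, 30, 38, 31, 37, 10, 90] (6 swaps)
Pass 2: [27, 30, 38, 31, 37, 10, 82, 90] (5 swaps)

After 2 passes: [27, 30, 38, 31, 37, 10, 82, 90]


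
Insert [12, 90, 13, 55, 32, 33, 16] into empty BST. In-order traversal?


Insert 12: root
Insert 90: R from 12
Insert 13: R from 12 -> L from 90
Insert 55: R from 12 -> L from 90 -> R from 13
Insert 32: R from 12 -> L from 90 -> R from 13 -> L from 55
Insert 33: R from 12 -> L from 90 -> R from 13 -> L from 55 -> R from 32
Insert 16: R from 12 -> L from 90 -> R from 13 -> L from 55 -> L from 32

In-order: [12, 13, 16, 32, 33, 55, 90]


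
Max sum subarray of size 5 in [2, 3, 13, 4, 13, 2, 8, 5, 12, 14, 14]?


[0:5]: 35
[1:6]: 35
[2:7]: 40
[3:8]: 32
[4:9]: 40
[5:10]: 41
[6:11]: 53

Max: 53 at [6:11]


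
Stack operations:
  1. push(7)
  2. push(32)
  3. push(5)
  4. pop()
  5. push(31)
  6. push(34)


push(7) -> [7]
push(32) -> [7, 32]
push(5) -> [7, 32, 5]
pop()->5, [7, 32]
push(31) -> [7, 32, 31]
push(34) -> [7, 32, 31, 34]

Final stack: [7, 32, 31, 34]


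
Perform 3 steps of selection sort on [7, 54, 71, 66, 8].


Initial: [7, 54, 71, 66, 8]
Step 1: min=7 at 0
  Swap: [7, 54, 71, 66, 8]
Step 2: min=8 at 4
  Swap: [7, 8, 71, 66, 54]
Step 3: min=54 at 4
  Swap: [7, 8, 54, 66, 71]

After 3 steps: [7, 8, 54, 66, 71]


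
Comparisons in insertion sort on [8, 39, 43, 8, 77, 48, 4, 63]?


Algorithm: insertion sort
Input: [8, 39, 43, 8, 77, 48, 4, 63]
Sorted: [4, 8, 8, 39, 43, 48, 63, 77]

16


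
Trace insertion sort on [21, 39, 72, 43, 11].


Initial: [21, 39, 72, 43, 11]
Insert 39: [21, 39, 72, 43, 11]
Insert 72: [21, 39, 72, 43, 11]
Insert 43: [21, 39, 43, 72, 11]
Insert 11: [11, 21, 39, 43, 72]

Sorted: [11, 21, 39, 43, 72]


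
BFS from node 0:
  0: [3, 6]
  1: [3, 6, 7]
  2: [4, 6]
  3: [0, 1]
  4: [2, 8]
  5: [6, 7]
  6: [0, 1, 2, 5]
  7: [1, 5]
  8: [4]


Visit 0, enqueue [3, 6]
Visit 3, enqueue [1]
Visit 6, enqueue [2, 5]
Visit 1, enqueue [7]
Visit 2, enqueue [4]
Visit 5, enqueue []
Visit 7, enqueue []
Visit 4, enqueue [8]
Visit 8, enqueue []

BFS order: [0, 3, 6, 1, 2, 5, 7, 4, 8]


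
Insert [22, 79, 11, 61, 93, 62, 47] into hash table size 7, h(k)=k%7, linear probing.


Insert 22: h=1 -> slot 1
Insert 79: h=2 -> slot 2
Insert 11: h=4 -> slot 4
Insert 61: h=5 -> slot 5
Insert 93: h=2, 1 probes -> slot 3
Insert 62: h=6 -> slot 6
Insert 47: h=5, 2 probes -> slot 0

Table: [47, 22, 79, 93, 11, 61, 62]


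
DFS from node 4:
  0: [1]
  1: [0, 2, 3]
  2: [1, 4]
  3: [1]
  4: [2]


Visit 4, push [2]
Visit 2, push [1]
Visit 1, push [3, 0]
Visit 0, push []
Visit 3, push []

DFS order: [4, 2, 1, 0, 3]


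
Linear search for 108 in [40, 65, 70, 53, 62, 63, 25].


i=0: 40!=108
i=1: 65!=108
i=2: 70!=108
i=3: 53!=108
i=4: 62!=108
i=5: 63!=108
i=6: 25!=108

Not found, 7 comps


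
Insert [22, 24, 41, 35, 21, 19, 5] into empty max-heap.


Insert 22: [22]
Insert 24: [24, 22]
Insert 41: [41, 22, 24]
Insert 35: [41, 35, 24, 22]
Insert 21: [41, 35, 24, 22, 21]
Insert 19: [41, 35, 24, 22, 21, 19]
Insert 5: [41, 35, 24, 22, 21, 19, 5]

Final heap: [41, 35, 24, 22, 21, 19, 5]


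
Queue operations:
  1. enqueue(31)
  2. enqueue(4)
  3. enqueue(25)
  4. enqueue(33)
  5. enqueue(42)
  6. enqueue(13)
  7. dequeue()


enqueue(31) -> [31]
enqueue(4) -> [31, 4]
enqueue(25) -> [31, 4, 25]
enqueue(33) -> [31, 4, 25, 33]
enqueue(42) -> [31, 4, 25, 33, 42]
enqueue(13) -> [31, 4, 25, 33, 42, 13]
dequeue()->31, [4, 25, 33, 42, 13]

Final queue: [4, 25, 33, 42, 13]


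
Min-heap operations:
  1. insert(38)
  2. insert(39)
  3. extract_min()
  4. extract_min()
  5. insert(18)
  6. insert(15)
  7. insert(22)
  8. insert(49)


insert(38) -> [38]
insert(39) -> [38, 39]
extract_min()->38, [39]
extract_min()->39, []
insert(18) -> [18]
insert(15) -> [15, 18]
insert(22) -> [15, 18, 22]
insert(49) -> [15, 18, 22, 49]

Final heap: [15, 18, 22, 49]


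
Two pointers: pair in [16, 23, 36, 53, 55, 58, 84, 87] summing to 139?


lo=0(16)+hi=7(87)=103
lo=1(23)+hi=7(87)=110
lo=2(36)+hi=7(87)=123
lo=3(53)+hi=7(87)=140
lo=3(53)+hi=6(84)=137
lo=4(55)+hi=6(84)=139

Yes: 55+84=139


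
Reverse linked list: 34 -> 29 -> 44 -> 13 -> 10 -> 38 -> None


Step 1: curr=34, set curr.next=prev(None) | reversed so far: 34
Step 2: curr=29, set curr.next=prev(34) | reversed so far: 29 -> 34
Step 3: curr=44, set curr.next=prev(29) | reversed so far: 44 -> 29 -> 34
Step 4: curr=13, set curr.next=prev(44) | reversed so far: 13 -> 44 -> 29 -> 34
Step 5: curr=10, set curr.next=prev(13) | reversed so far: 10 -> 13 -> 44 -> 29 -> 34
Step 6: curr=38, set curr.next=prev(10) | reversed so far: 38 -> 10 -> 13 -> 44 -> 29 -> 34

38 -> 10 -> 13 -> 44 -> 29 -> 34 -> None


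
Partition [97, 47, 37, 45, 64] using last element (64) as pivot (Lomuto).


Pivot: 64
  47 <= 64: swap -> [47, 97, 37, 45, 64]
  37 <= 64: swap -> [47, 37, 97, 45, 64]
  45 <= 64: swap -> [47, 37, 45, 97, 64]
Place pivot at 3: [47, 37, 45, 64, 97]

Partitioned: [47, 37, 45, 64, 97]


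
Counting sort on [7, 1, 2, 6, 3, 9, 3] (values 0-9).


Input: [7, 1, 2, 6, 3, 9, 3]
Counts: [0, 1, 1, 2, 0, 0, 1, 1, 0, 1]

Sorted: [1, 2, 3, 3, 6, 7, 9]


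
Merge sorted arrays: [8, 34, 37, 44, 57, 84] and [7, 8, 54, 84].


Take 7 from B
Take 8 from A
Take 8 from B
Take 34 from A
Take 37 from A
Take 44 from A
Take 54 from B
Take 57 from A
Take 84 from A

Merged: [7, 8, 8, 34, 37, 44, 54, 57, 84, 84]


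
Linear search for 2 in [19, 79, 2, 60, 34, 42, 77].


i=0: 19!=2
i=1: 79!=2
i=2: 2==2 found!

Found at 2, 3 comps


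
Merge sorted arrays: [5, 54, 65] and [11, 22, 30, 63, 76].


Take 5 from A
Take 11 from B
Take 22 from B
Take 30 from B
Take 54 from A
Take 63 from B
Take 65 from A

Merged: [5, 11, 22, 30, 54, 63, 65, 76]


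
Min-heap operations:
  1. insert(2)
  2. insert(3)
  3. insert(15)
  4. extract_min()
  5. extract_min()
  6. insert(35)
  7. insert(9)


insert(2) -> [2]
insert(3) -> [2, 3]
insert(15) -> [2, 3, 15]
extract_min()->2, [3, 15]
extract_min()->3, [15]
insert(35) -> [15, 35]
insert(9) -> [9, 35, 15]

Final heap: [9, 35, 15]


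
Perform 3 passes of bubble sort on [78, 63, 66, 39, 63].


Initial: [78, 63, 66, 39, 63]
Pass 1: [63, 66, 39, 63, 78] (4 swaps)
Pass 2: [63, 39, 63, 66, 78] (2 swaps)
Pass 3: [39, 63, 63, 66, 78] (1 swaps)

After 3 passes: [39, 63, 63, 66, 78]


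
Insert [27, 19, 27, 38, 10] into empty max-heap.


Insert 27: [27]
Insert 19: [27, 19]
Insert 27: [27, 19, 27]
Insert 38: [38, 27, 27, 19]
Insert 10: [38, 27, 27, 19, 10]

Final heap: [38, 27, 27, 19, 10]


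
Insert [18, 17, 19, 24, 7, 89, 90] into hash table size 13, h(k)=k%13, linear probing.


Insert 18: h=5 -> slot 5
Insert 17: h=4 -> slot 4
Insert 19: h=6 -> slot 6
Insert 24: h=11 -> slot 11
Insert 7: h=7 -> slot 7
Insert 89: h=11, 1 probes -> slot 12
Insert 90: h=12, 1 probes -> slot 0

Table: [90, None, None, None, 17, 18, 19, 7, None, None, None, 24, 89]


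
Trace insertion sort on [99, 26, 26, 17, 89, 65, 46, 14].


Initial: [99, 26, 26, 17, 89, 65, 46, 14]
Insert 26: [26, 99, 26, 17, 89, 65, 46, 14]
Insert 26: [26, 26, 99, 17, 89, 65, 46, 14]
Insert 17: [17, 26, 26, 99, 89, 65, 46, 14]
Insert 89: [17, 26, 26, 89, 99, 65, 46, 14]
Insert 65: [17, 26, 26, 65, 89, 99, 46, 14]
Insert 46: [17, 26, 26, 46, 65, 89, 99, 14]
Insert 14: [14, 17, 26, 26, 46, 65, 89, 99]

Sorted: [14, 17, 26, 26, 46, 65, 89, 99]


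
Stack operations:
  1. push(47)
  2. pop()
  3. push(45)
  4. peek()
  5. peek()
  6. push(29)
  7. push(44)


push(47) -> [47]
pop()->47, []
push(45) -> [45]
peek()->45
peek()->45
push(29) -> [45, 29]
push(44) -> [45, 29, 44]

Final stack: [45, 29, 44]


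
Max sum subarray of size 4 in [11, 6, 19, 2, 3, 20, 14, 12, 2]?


[0:4]: 38
[1:5]: 30
[2:6]: 44
[3:7]: 39
[4:8]: 49
[5:9]: 48

Max: 49 at [4:8]


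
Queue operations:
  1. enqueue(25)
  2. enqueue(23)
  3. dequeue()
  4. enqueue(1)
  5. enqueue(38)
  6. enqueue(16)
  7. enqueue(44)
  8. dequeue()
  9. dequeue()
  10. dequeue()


enqueue(25) -> [25]
enqueue(23) -> [25, 23]
dequeue()->25, [23]
enqueue(1) -> [23, 1]
enqueue(38) -> [23, 1, 38]
enqueue(16) -> [23, 1, 38, 16]
enqueue(44) -> [23, 1, 38, 16, 44]
dequeue()->23, [1, 38, 16, 44]
dequeue()->1, [38, 16, 44]
dequeue()->38, [16, 44]

Final queue: [16, 44]


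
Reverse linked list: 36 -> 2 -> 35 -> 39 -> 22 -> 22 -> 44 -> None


Step 1: curr=36, set curr.next=prev(None) | reversed so far: 36
Step 2: curr=2, set curr.next=prev(36) | reversed so far: 2 -> 36
Step 3: curr=35, set curr.next=prev(2) | reversed so far: 35 -> 2 -> 36
Step 4: curr=39, set curr.next=prev(35) | reversed so far: 39 -> 35 -> 2 -> 36
Step 5: curr=22, set curr.next=prev(39) | reversed so far: 22 -> 39 -> 35 -> 2 -> 36
Step 6: curr=22, set curr.next=prev(22) | reversed so far: 22 -> 22 -> 39 -> 35 -> 2 -> 36
Step 7: curr=44, set curr.next=prev(22) | reversed so far: 44 -> 22 -> 22 -> 39 -> 35 -> 2 -> 36

44 -> 22 -> 22 -> 39 -> 35 -> 2 -> 36 -> None


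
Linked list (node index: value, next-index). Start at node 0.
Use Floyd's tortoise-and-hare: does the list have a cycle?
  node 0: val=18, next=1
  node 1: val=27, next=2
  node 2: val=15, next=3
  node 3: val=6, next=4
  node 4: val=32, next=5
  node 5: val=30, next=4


Floyd's tortoise (slow, +1) and hare (fast, +2):
  init: slow=0, fast=0
  step 1: slow=1, fast=2
  step 2: slow=2, fast=4
  step 3: slow=3, fast=4
  step 4: slow=4, fast=4
  slow == fast at node 4: cycle detected

Cycle: yes


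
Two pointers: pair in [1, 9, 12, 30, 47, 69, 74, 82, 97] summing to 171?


lo=0(1)+hi=8(97)=98
lo=1(9)+hi=8(97)=106
lo=2(12)+hi=8(97)=109
lo=3(30)+hi=8(97)=127
lo=4(47)+hi=8(97)=144
lo=5(69)+hi=8(97)=166
lo=6(74)+hi=8(97)=171

Yes: 74+97=171


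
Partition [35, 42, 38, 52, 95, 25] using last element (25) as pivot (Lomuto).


Pivot: 25
Place pivot at 0: [25, 42, 38, 52, 95, 35]

Partitioned: [25, 42, 38, 52, 95, 35]


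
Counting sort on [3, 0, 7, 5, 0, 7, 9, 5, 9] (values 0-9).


Input: [3, 0, 7, 5, 0, 7, 9, 5, 9]
Counts: [2, 0, 0, 1, 0, 2, 0, 2, 0, 2]

Sorted: [0, 0, 3, 5, 5, 7, 7, 9, 9]


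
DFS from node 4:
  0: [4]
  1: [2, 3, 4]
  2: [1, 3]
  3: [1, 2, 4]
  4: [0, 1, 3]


Visit 4, push [3, 1, 0]
Visit 0, push []
Visit 1, push [3, 2]
Visit 2, push [3]
Visit 3, push []

DFS order: [4, 0, 1, 2, 3]


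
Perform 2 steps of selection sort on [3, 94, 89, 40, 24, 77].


Initial: [3, 94, 89, 40, 24, 77]
Step 1: min=3 at 0
  Swap: [3, 94, 89, 40, 24, 77]
Step 2: min=24 at 4
  Swap: [3, 24, 89, 40, 94, 77]

After 2 steps: [3, 24, 89, 40, 94, 77]


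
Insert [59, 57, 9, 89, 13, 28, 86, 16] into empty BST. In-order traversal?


Insert 59: root
Insert 57: L from 59
Insert 9: L from 59 -> L from 57
Insert 89: R from 59
Insert 13: L from 59 -> L from 57 -> R from 9
Insert 28: L from 59 -> L from 57 -> R from 9 -> R from 13
Insert 86: R from 59 -> L from 89
Insert 16: L from 59 -> L from 57 -> R from 9 -> R from 13 -> L from 28

In-order: [9, 13, 16, 28, 57, 59, 86, 89]


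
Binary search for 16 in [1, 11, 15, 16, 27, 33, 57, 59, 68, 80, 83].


Step 1: lo=0, hi=10, mid=5, val=33
Step 2: lo=0, hi=4, mid=2, val=15
Step 3: lo=3, hi=4, mid=3, val=16

Found at index 3


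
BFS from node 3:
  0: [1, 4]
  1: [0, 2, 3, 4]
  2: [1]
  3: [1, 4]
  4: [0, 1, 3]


Visit 3, enqueue [1, 4]
Visit 1, enqueue [0, 2]
Visit 4, enqueue []
Visit 0, enqueue []
Visit 2, enqueue []

BFS order: [3, 1, 4, 0, 2]


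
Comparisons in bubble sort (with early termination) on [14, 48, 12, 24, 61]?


Algorithm: bubble sort (with early termination)
Input: [14, 48, 12, 24, 61]
Sorted: [12, 14, 24, 48, 61]

9


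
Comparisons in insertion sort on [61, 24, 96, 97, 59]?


Algorithm: insertion sort
Input: [61, 24, 96, 97, 59]
Sorted: [24, 59, 61, 96, 97]

7


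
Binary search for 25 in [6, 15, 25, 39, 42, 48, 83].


Step 1: lo=0, hi=6, mid=3, val=39
Step 2: lo=0, hi=2, mid=1, val=15
Step 3: lo=2, hi=2, mid=2, val=25

Found at index 2


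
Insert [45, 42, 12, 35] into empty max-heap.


Insert 45: [45]
Insert 42: [45, 42]
Insert 12: [45, 42, 12]
Insert 35: [45, 42, 12, 35]

Final heap: [45, 42, 12, 35]


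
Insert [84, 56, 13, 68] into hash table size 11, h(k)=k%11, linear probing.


Insert 84: h=7 -> slot 7
Insert 56: h=1 -> slot 1
Insert 13: h=2 -> slot 2
Insert 68: h=2, 1 probes -> slot 3

Table: [None, 56, 13, 68, None, None, None, 84, None, None, None]


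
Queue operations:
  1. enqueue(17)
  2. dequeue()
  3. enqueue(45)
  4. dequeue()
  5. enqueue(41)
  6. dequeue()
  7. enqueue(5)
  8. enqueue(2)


enqueue(17) -> [17]
dequeue()->17, []
enqueue(45) -> [45]
dequeue()->45, []
enqueue(41) -> [41]
dequeue()->41, []
enqueue(5) -> [5]
enqueue(2) -> [5, 2]

Final queue: [5, 2]


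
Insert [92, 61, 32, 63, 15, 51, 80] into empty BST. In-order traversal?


Insert 92: root
Insert 61: L from 92
Insert 32: L from 92 -> L from 61
Insert 63: L from 92 -> R from 61
Insert 15: L from 92 -> L from 61 -> L from 32
Insert 51: L from 92 -> L from 61 -> R from 32
Insert 80: L from 92 -> R from 61 -> R from 63

In-order: [15, 32, 51, 61, 63, 80, 92]


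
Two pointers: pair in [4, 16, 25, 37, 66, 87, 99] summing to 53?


lo=0(4)+hi=6(99)=103
lo=0(4)+hi=5(87)=91
lo=0(4)+hi=4(66)=70
lo=0(4)+hi=3(37)=41
lo=1(16)+hi=3(37)=53

Yes: 16+37=53


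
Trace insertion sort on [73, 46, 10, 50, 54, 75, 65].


Initial: [73, 46, 10, 50, 54, 75, 65]
Insert 46: [46, 73, 10, 50, 54, 75, 65]
Insert 10: [10, 46, 73, 50, 54, 75, 65]
Insert 50: [10, 46, 50, 73, 54, 75, 65]
Insert 54: [10, 46, 50, 54, 73, 75, 65]
Insert 75: [10, 46, 50, 54, 73, 75, 65]
Insert 65: [10, 46, 50, 54, 65, 73, 75]

Sorted: [10, 46, 50, 54, 65, 73, 75]


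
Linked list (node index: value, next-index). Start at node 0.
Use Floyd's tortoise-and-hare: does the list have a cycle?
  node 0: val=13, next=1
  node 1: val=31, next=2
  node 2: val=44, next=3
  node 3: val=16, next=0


Floyd's tortoise (slow, +1) and hare (fast, +2):
  init: slow=0, fast=0
  step 1: slow=1, fast=2
  step 2: slow=2, fast=0
  step 3: slow=3, fast=2
  step 4: slow=0, fast=0
  slow == fast at node 0: cycle detected

Cycle: yes


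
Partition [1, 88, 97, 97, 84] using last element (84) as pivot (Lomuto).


Pivot: 84
  1 <= 84: advance i (no swap)
Place pivot at 1: [1, 84, 97, 97, 88]

Partitioned: [1, 84, 97, 97, 88]


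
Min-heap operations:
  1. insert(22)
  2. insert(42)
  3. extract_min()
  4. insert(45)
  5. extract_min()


insert(22) -> [22]
insert(42) -> [22, 42]
extract_min()->22, [42]
insert(45) -> [42, 45]
extract_min()->42, [45]

Final heap: [45]


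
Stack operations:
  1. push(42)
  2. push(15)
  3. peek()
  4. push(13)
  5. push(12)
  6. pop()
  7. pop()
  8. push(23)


push(42) -> [42]
push(15) -> [42, 15]
peek()->15
push(13) -> [42, 15, 13]
push(12) -> [42, 15, 13, 12]
pop()->12, [42, 15, 13]
pop()->13, [42, 15]
push(23) -> [42, 15, 23]

Final stack: [42, 15, 23]


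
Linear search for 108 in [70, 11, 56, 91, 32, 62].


i=0: 70!=108
i=1: 11!=108
i=2: 56!=108
i=3: 91!=108
i=4: 32!=108
i=5: 62!=108

Not found, 6 comps


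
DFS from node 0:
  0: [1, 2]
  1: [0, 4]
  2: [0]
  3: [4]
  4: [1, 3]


Visit 0, push [2, 1]
Visit 1, push [4]
Visit 4, push [3]
Visit 3, push []
Visit 2, push []

DFS order: [0, 1, 4, 3, 2]


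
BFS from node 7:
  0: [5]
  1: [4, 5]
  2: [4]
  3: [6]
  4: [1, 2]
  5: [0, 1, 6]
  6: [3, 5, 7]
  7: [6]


Visit 7, enqueue [6]
Visit 6, enqueue [3, 5]
Visit 3, enqueue []
Visit 5, enqueue [0, 1]
Visit 0, enqueue []
Visit 1, enqueue [4]
Visit 4, enqueue [2]
Visit 2, enqueue []

BFS order: [7, 6, 3, 5, 0, 1, 4, 2]


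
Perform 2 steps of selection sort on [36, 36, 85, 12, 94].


Initial: [36, 36, 85, 12, 94]
Step 1: min=12 at 3
  Swap: [12, 36, 85, 36, 94]
Step 2: min=36 at 1
  Swap: [12, 36, 85, 36, 94]

After 2 steps: [12, 36, 85, 36, 94]


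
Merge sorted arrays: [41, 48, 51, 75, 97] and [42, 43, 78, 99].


Take 41 from A
Take 42 from B
Take 43 from B
Take 48 from A
Take 51 from A
Take 75 from A
Take 78 from B
Take 97 from A

Merged: [41, 42, 43, 48, 51, 75, 78, 97, 99]


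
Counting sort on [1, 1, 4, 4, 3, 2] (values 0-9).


Input: [1, 1, 4, 4, 3, 2]
Counts: [0, 2, 1, 1, 2, 0, 0, 0, 0, 0]

Sorted: [1, 1, 2, 3, 4, 4]


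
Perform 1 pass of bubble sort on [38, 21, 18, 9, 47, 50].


Initial: [38, 21, 18, 9, 47, 50]
Pass 1: [21, 18, 9, 38, 47, 50] (3 swaps)

After 1 pass: [21, 18, 9, 38, 47, 50]


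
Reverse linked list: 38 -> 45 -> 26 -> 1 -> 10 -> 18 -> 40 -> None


Step 1: curr=38, set curr.next=prev(None) | reversed so far: 38
Step 2: curr=45, set curr.next=prev(38) | reversed so far: 45 -> 38
Step 3: curr=26, set curr.next=prev(45) | reversed so far: 26 -> 45 -> 38
Step 4: curr=1, set curr.next=prev(26) | reversed so far: 1 -> 26 -> 45 -> 38
Step 5: curr=10, set curr.next=prev(1) | reversed so far: 10 -> 1 -> 26 -> 45 -> 38
Step 6: curr=18, set curr.next=prev(10) | reversed so far: 18 -> 10 -> 1 -> 26 -> 45 -> 38
Step 7: curr=40, set curr.next=prev(18) | reversed so far: 40 -> 18 -> 10 -> 1 -> 26 -> 45 -> 38

40 -> 18 -> 10 -> 1 -> 26 -> 45 -> 38 -> None


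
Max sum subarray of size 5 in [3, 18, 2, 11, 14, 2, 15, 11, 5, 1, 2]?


[0:5]: 48
[1:6]: 47
[2:7]: 44
[3:8]: 53
[4:9]: 47
[5:10]: 34
[6:11]: 34

Max: 53 at [3:8]


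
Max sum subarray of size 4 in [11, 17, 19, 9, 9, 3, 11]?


[0:4]: 56
[1:5]: 54
[2:6]: 40
[3:7]: 32

Max: 56 at [0:4]


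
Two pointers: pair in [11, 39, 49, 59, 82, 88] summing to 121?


lo=0(11)+hi=5(88)=99
lo=1(39)+hi=5(88)=127
lo=1(39)+hi=4(82)=121

Yes: 39+82=121


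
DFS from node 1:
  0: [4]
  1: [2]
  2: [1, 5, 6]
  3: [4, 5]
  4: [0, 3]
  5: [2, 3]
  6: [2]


Visit 1, push [2]
Visit 2, push [6, 5]
Visit 5, push [3]
Visit 3, push [4]
Visit 4, push [0]
Visit 0, push []
Visit 6, push []

DFS order: [1, 2, 5, 3, 4, 0, 6]


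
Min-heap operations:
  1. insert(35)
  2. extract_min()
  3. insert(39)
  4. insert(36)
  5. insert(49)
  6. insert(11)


insert(35) -> [35]
extract_min()->35, []
insert(39) -> [39]
insert(36) -> [36, 39]
insert(49) -> [36, 39, 49]
insert(11) -> [11, 36, 49, 39]

Final heap: [11, 36, 49, 39]


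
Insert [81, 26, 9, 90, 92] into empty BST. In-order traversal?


Insert 81: root
Insert 26: L from 81
Insert 9: L from 81 -> L from 26
Insert 90: R from 81
Insert 92: R from 81 -> R from 90

In-order: [9, 26, 81, 90, 92]


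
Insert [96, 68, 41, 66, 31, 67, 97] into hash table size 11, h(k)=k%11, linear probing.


Insert 96: h=8 -> slot 8
Insert 68: h=2 -> slot 2
Insert 41: h=8, 1 probes -> slot 9
Insert 66: h=0 -> slot 0
Insert 31: h=9, 1 probes -> slot 10
Insert 67: h=1 -> slot 1
Insert 97: h=9, 5 probes -> slot 3

Table: [66, 67, 68, 97, None, None, None, None, 96, 41, 31]


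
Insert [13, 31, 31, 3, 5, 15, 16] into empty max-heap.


Insert 13: [13]
Insert 31: [31, 13]
Insert 31: [31, 13, 31]
Insert 3: [31, 13, 31, 3]
Insert 5: [31, 13, 31, 3, 5]
Insert 15: [31, 13, 31, 3, 5, 15]
Insert 16: [31, 13, 31, 3, 5, 15, 16]

Final heap: [31, 13, 31, 3, 5, 15, 16]


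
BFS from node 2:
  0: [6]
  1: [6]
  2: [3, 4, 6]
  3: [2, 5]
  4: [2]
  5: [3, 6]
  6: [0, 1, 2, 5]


Visit 2, enqueue [3, 4, 6]
Visit 3, enqueue [5]
Visit 4, enqueue []
Visit 6, enqueue [0, 1]
Visit 5, enqueue []
Visit 0, enqueue []
Visit 1, enqueue []

BFS order: [2, 3, 4, 6, 5, 0, 1]


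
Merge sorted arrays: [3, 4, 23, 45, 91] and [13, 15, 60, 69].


Take 3 from A
Take 4 from A
Take 13 from B
Take 15 from B
Take 23 from A
Take 45 from A
Take 60 from B
Take 69 from B

Merged: [3, 4, 13, 15, 23, 45, 60, 69, 91]


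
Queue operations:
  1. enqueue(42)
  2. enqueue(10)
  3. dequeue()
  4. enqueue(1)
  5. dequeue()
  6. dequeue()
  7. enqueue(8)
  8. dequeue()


enqueue(42) -> [42]
enqueue(10) -> [42, 10]
dequeue()->42, [10]
enqueue(1) -> [10, 1]
dequeue()->10, [1]
dequeue()->1, []
enqueue(8) -> [8]
dequeue()->8, []

Final queue: []


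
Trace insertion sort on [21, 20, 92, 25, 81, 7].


Initial: [21, 20, 92, 25, 81, 7]
Insert 20: [20, 21, 92, 25, 81, 7]
Insert 92: [20, 21, 92, 25, 81, 7]
Insert 25: [20, 21, 25, 92, 81, 7]
Insert 81: [20, 21, 25, 81, 92, 7]
Insert 7: [7, 20, 21, 25, 81, 92]

Sorted: [7, 20, 21, 25, 81, 92]


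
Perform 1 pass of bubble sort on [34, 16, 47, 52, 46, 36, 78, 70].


Initial: [34, 16, 47, 52, 46, 36, 78, 70]
Pass 1: [16, 34, 47, 46, 36, 52, 70, 78] (4 swaps)

After 1 pass: [16, 34, 47, 46, 36, 52, 70, 78]
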